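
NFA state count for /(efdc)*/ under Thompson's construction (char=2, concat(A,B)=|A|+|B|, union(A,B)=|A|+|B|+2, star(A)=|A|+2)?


Syntax tree has 4 char leaf(s), 0 union(s), 1 star(s)
chars contribute 4×2 = 8; each union adds +2; each star adds +2
Total: 8 + 0 + 2 = 10 states


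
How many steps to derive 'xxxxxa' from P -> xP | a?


Derivation: P => xP => xxP => xxxP => xxxxP => xxxxxP => xxxxxa
Steps: 6


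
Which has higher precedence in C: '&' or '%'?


'%' is multiplicative (level 10); '&' is bitwise AND (level 5)
Higher level binds tighter
'%' has higher precedence than '&'


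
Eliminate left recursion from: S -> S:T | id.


Left-recursive alternatives: S:T; non-recursive: id
Introduce S': S -> idS', S' -> :TS' | ε


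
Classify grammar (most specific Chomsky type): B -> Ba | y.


Left-linear: every RHS is a terminal or one nonterminal followed by a terminal
Classification: Type 3 (Regular)


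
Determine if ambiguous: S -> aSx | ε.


balanced a^n…x^n: each string has a unique parse
Unambiguous


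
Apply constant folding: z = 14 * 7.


14 * 7 = 98 at compile time
Optimized: z = 98


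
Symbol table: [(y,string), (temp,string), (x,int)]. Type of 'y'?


Lookup 'y' → type string


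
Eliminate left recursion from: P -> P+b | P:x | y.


Left-recursive alternatives: P+b, P:x; non-recursive: y
Introduce P': P -> yP', P' -> +bP' | :xP' | ε


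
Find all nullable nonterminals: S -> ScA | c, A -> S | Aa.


A nonterminal is nullable iff some alternative derives ε (directly, or every symbol in it is nullable)
Nullable: {}


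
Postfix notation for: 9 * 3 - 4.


Left to right (same or higher precedence on left)
Postfix: 9 3 * 4 -


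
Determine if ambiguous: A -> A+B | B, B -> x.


precedence layered via separate nonterminal B: deterministic
Unambiguous


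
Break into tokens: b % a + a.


Scan left to right, longest-match per lexeme
Tokens: ID(b), OP(%), ID(a), OP(+), ID(a)


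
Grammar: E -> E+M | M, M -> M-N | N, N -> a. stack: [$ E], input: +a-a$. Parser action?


shift '+' to continue E -> E+M
Action: shift


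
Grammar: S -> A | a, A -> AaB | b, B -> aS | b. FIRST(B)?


Per alternative of B: FIRST(aS) = {a}; FIRST(b) = {b}
FIRST(B) = {a, b}


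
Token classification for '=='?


Pattern: operator symbol
Type: OPERATOR


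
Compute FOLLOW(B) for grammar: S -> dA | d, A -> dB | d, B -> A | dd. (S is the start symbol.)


$ ∈ FOLLOW(S). For each A -> αBβ: add FIRST(β)\{ε} to FOLLOW(B); if β nullable, add FOLLOW(A).
FOLLOW(B) = {$}


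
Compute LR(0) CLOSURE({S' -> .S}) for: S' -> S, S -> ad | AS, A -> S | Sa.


Start: S' -> .S
For each item with dot before a nonterminal B, add B -> .γ for every B-production
Closure: [S' -> .S, S -> .ad, S -> .AS, A -> .S, A -> .Sa]


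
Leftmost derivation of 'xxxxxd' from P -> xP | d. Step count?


Derivation: P => xP => xxP => xxxP => xxxxP => xxxxxP => xxxxxd
Steps: 6


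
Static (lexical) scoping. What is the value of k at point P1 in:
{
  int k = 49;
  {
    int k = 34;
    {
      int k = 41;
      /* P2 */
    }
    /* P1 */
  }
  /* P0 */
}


k declared in the same block as P1
k = 34


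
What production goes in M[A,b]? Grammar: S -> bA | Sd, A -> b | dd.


For [A, b]: 'b' ∈ FIRST(b)
Entry: A -> b


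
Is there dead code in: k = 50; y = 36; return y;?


k is assigned but never read
Dead: 'k = 50'


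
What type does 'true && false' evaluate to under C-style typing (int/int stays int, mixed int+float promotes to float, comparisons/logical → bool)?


Operand types: bool && bool
Rule: logical operators take bool operands and yield bool
Result type: bool


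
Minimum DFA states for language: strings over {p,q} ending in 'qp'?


Track the longest suffix of input matching a prefix of 'qp': 3 classes (prefixes of length 0..2)
Minimal DFA: 3 states


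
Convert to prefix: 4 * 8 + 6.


left-to-right (same/higher precedence on left): tree is (+ (* 4 8) 6)
Prefix: + * 4 8 6


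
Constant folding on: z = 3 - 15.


3 - 15 = -12 at compile time
Optimized: z = -12


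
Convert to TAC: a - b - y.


Break into single-operator statements:
t1 = a - b
t2 = t1 - y


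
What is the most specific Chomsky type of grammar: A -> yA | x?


Right-linear: every RHS is a terminal or a terminal followed by one nonterminal
Classification: Type 3 (Regular)


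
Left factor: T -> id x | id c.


Common prefix: 'id'
Factored: T -> id T', T' -> x | c


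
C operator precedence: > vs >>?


'>>' is shift (level 8); '>' is relational (level 7)
Higher level binds tighter
'>>' has higher precedence than '>'


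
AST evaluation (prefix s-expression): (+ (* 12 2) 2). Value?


Evaluate inner: (* 12 2) = 24
Evaluate root: (+ 24 2) = 26
Result: 26


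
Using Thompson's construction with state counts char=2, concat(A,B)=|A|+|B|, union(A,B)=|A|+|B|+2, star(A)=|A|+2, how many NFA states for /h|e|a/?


Syntax tree has 3 char leaf(s), 2 union(s), 0 star(s)
chars contribute 3×2 = 6; each union adds +2; each star adds +2
Total: 6 + 4 + 0 = 10 states


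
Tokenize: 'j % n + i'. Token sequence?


Scan left to right, longest-match per lexeme
Tokens: ID(j), OP(%), ID(n), OP(+), ID(i)


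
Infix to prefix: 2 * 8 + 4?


left-to-right (same/higher precedence on left): tree is (+ (* 2 8) 4)
Prefix: + * 2 8 4


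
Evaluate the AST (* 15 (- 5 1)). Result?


Evaluate inner: (- 5 1) = 4
Evaluate root: (* 15 4) = 60
Result: 60


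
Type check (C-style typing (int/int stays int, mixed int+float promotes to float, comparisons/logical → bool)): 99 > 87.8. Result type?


Operand types: int > float
Rule: comparison yields bool
Result type: bool


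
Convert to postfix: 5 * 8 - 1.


Left to right (same or higher precedence on left)
Postfix: 5 8 * 1 -


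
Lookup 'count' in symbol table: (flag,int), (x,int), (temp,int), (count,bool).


Lookup 'count' → type bool


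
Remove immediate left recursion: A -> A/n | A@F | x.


Left-recursive alternatives: A/n, A@F; non-recursive: x
Introduce A': A -> xA', A' -> /nA' | @FA' | ε


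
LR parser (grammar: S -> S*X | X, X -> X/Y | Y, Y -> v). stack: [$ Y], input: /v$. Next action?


'Y' (not preceded by X/) is the handle for X -> Y
Action: reduce (X -> Y)


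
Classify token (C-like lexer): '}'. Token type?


Pattern: delimiter/punctuation
Type: PUNCTUATION


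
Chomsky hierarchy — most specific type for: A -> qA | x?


Right-linear: every RHS is a terminal or a terminal followed by one nonterminal
Classification: Type 3 (Regular)


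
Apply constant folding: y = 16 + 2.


16 + 2 = 18 at compile time
Optimized: y = 18


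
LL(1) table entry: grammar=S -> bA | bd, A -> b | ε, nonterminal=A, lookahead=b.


For [A, b]: 'b' ∈ FIRST(b)
Entry: A -> b


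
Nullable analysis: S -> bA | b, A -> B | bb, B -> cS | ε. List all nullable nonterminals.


A nonterminal is nullable iff some alternative derives ε (directly, or every symbol in it is nullable)
Nullable: {A, B}


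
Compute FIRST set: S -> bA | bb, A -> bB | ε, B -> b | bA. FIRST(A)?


Per alternative of A: FIRST(bB) = {b}; FIRST(ε) = {ε}
FIRST(A) = {b, ε}


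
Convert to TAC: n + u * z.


Break into single-operator statements:
t1 = u * z
t2 = n + t1


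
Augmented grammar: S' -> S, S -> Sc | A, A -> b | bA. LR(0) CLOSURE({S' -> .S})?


Start: S' -> .S
For each item with dot before a nonterminal B, add B -> .γ for every B-production
Closure: [S' -> .S, S -> .Sc, S -> .A, A -> .b, A -> .bA]


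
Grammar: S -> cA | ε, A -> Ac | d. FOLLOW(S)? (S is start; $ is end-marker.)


$ ∈ FOLLOW(S). For each A -> αBβ: add FIRST(β)\{ε} to FOLLOW(B); if β nullable, add FOLLOW(A).
FOLLOW(S) = {$}


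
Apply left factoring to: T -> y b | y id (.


Common prefix: 'y'
Factored: T -> y T', T' -> b | id (


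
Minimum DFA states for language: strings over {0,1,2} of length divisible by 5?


Track length mod 5: states 0..4, accept at 0
Minimal DFA: 5 states


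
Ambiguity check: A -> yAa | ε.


balanced y^n…a^n: each string has a unique parse
Unambiguous


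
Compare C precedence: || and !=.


'!=' is equality (level 6); '||' is logical OR (level 1)
Higher level binds tighter
'!=' has higher precedence than '||'


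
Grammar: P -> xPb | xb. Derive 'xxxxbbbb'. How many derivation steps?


Derivation: P => xPb => xxPbb => xxxPbbb => xxxxbbbb
Steps: 4


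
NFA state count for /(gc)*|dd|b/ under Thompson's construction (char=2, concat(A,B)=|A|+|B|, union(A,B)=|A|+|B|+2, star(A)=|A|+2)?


Syntax tree has 5 char leaf(s), 2 union(s), 1 star(s)
chars contribute 5×2 = 10; each union adds +2; each star adds +2
Total: 10 + 4 + 2 = 16 states


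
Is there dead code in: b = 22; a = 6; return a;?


b is assigned but never read
Dead: 'b = 22'


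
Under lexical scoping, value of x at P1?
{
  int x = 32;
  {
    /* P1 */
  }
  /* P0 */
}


P1's block does not declare x; resolves to the enclosing declaration at depth 0
x = 32


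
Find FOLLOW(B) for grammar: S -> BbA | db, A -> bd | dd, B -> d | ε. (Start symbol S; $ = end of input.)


$ ∈ FOLLOW(S). For each A -> αBβ: add FIRST(β)\{ε} to FOLLOW(B); if β nullable, add FOLLOW(A).
FOLLOW(B) = {b}


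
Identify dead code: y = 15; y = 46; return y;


first assignment to y is overwritten before any read
Dead: 'y = 15'


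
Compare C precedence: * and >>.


'*' is multiplicative (level 10); '>>' is shift (level 8)
Higher level binds tighter
'*' has higher precedence than '>>'


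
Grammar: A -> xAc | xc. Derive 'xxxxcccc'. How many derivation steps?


Derivation: A => xAc => xxAcc => xxxAccc => xxxxcccc
Steps: 4


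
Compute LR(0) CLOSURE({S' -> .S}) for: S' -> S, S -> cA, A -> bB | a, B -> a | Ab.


Start: S' -> .S
For each item with dot before a nonterminal B, add B -> .γ for every B-production
Closure: [S' -> .S, S -> .cA]


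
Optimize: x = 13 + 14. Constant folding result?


13 + 14 = 27 at compile time
Optimized: x = 27


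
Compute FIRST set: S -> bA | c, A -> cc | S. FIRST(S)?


Per alternative of S: FIRST(bA) = {b}; FIRST(c) = {c}
FIRST(S) = {b, c}


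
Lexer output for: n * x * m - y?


Scan left to right, longest-match per lexeme
Tokens: ID(n), OP(*), ID(x), OP(*), ID(m), OP(-), ID(y)


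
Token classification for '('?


Pattern: delimiter/punctuation
Type: PUNCTUATION


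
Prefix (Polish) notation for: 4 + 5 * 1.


'*' binds tighter: tree is (+ 4 (* 5 1))
Prefix: + 4 * 5 1


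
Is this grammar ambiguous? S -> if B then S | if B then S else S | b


dangling else: 'if B then if B then b else b' parses two ways
Ambiguous


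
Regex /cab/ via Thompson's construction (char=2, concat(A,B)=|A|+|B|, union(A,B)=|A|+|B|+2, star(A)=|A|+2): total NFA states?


Syntax tree has 3 char leaf(s), 0 union(s), 0 star(s)
chars contribute 3×2 = 6; each union adds +2; each star adds +2
Total: 6 + 0 + 0 = 6 states


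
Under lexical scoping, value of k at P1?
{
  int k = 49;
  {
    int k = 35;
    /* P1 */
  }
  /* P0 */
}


k declared in the same block as P1
k = 35


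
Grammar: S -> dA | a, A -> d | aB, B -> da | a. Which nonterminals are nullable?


A nonterminal is nullable iff some alternative derives ε (directly, or every symbol in it is nullable)
Nullable: {}


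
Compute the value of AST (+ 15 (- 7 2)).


Evaluate inner: (- 7 2) = 5
Evaluate root: (+ 15 5) = 20
Result: 20


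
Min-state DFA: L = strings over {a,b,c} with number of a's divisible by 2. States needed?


Track (count of a) mod 2: states 0..1, accept at 0
Minimal DFA: 2 states


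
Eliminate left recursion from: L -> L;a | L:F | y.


Left-recursive alternatives: L;a, L:F; non-recursive: y
Introduce L': L -> yL', L' -> ;aL' | :FL' | ε


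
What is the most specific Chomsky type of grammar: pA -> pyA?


LHS has context (more than one symbol) and |LHS| ≤ |RHS|
Classification: Type 1 (Context-Sensitive)


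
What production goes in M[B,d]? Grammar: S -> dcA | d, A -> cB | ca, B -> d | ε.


For [B, d]: 'd' ∈ FIRST(d)
Entry: B -> d


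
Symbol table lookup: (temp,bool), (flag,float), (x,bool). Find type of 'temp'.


Lookup 'temp' → type bool


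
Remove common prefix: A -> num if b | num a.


Common prefix: 'num'
Factored: A -> num A', A' -> if b | a


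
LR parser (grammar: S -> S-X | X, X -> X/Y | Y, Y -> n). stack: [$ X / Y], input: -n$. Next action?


handle 'X/Y' on top
Action: reduce (X -> X/Y)


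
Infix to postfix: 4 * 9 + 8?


Left to right (same or higher precedence on left)
Postfix: 4 9 * 8 +


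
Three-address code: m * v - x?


Break into single-operator statements:
t1 = m * v
t2 = t1 - x


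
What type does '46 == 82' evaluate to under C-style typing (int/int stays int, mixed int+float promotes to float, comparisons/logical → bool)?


Operand types: int == int
Rule: comparison yields bool
Result type: bool


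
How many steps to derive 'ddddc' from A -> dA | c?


Derivation: A => dA => ddA => dddA => ddddA => ddddc
Steps: 5


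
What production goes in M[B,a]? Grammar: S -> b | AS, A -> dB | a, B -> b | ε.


For [B, a]: ε is nullable and 'a' ∈ FOLLOW(B)
Entry: B -> ε


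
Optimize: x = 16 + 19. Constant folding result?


16 + 19 = 35 at compile time
Optimized: x = 35


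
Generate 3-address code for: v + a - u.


Break into single-operator statements:
t1 = v + a
t2 = t1 - u


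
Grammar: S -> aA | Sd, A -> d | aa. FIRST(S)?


Per alternative of S: FIRST(aA) = {a}; FIRST(Sd) = {a}
FIRST(S) = {a}


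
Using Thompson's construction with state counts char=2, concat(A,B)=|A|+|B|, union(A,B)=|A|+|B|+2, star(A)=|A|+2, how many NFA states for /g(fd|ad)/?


Syntax tree has 5 char leaf(s), 1 union(s), 0 star(s)
chars contribute 5×2 = 10; each union adds +2; each star adds +2
Total: 10 + 2 + 0 = 12 states


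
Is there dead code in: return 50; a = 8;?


statement follows a return and is unreachable
Dead: 'a = 8'


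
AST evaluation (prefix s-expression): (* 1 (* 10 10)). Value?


Evaluate inner: (* 10 10) = 100
Evaluate root: (* 1 100) = 100
Result: 100


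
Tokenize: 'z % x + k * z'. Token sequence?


Scan left to right, longest-match per lexeme
Tokens: ID(z), OP(%), ID(x), OP(+), ID(k), OP(*), ID(z)


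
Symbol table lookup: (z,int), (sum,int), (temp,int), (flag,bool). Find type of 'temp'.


Lookup 'temp' → type int


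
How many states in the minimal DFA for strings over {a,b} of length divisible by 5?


Track length mod 5: states 0..4, accept at 0
Minimal DFA: 5 states


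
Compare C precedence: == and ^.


'==' is equality (level 6); '^' is bitwise XOR (level 4)
Higher level binds tighter
'==' has higher precedence than '^'


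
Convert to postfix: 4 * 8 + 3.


Left to right (same or higher precedence on left)
Postfix: 4 8 * 3 +


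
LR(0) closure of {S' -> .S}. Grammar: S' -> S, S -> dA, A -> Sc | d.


Start: S' -> .S
For each item with dot before a nonterminal B, add B -> .γ for every B-production
Closure: [S' -> .S, S -> .dA]


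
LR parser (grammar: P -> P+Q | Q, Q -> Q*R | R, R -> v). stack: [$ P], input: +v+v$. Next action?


shift '+' to continue P -> P+Q
Action: shift


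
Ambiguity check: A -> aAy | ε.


balanced a^n…y^n: each string has a unique parse
Unambiguous


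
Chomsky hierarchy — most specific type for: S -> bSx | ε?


Single nonterminal LHS, but b^n x^n is not regular
Classification: Type 2 (Context-Free)


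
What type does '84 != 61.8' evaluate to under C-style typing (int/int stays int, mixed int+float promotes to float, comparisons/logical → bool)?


Operand types: int != float
Rule: comparison yields bool
Result type: bool


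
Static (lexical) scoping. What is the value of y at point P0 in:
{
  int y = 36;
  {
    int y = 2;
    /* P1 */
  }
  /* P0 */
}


y declared in the same block as P0
y = 36


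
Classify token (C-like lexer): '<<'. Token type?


Pattern: operator symbol
Type: OPERATOR


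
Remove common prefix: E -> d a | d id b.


Common prefix: 'd'
Factored: E -> d E', E' -> a | id b


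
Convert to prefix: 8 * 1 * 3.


left-to-right (same/higher precedence on left): tree is (* (* 8 1) 3)
Prefix: * * 8 1 3


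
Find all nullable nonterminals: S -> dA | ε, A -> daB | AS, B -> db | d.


A nonterminal is nullable iff some alternative derives ε (directly, or every symbol in it is nullable)
Nullable: {S}


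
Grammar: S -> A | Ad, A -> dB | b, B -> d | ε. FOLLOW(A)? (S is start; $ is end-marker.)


$ ∈ FOLLOW(S). For each A -> αBβ: add FIRST(β)\{ε} to FOLLOW(B); if β nullable, add FOLLOW(A).
FOLLOW(A) = {$, d}


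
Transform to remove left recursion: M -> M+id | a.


Left-recursive alternatives: M+id; non-recursive: a
Introduce M': M -> aM', M' -> +idM' | ε


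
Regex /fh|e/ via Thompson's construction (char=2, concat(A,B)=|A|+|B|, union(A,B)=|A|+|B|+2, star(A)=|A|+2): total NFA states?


Syntax tree has 3 char leaf(s), 1 union(s), 0 star(s)
chars contribute 3×2 = 6; each union adds +2; each star adds +2
Total: 6 + 2 + 0 = 8 states


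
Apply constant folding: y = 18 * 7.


18 * 7 = 126 at compile time
Optimized: y = 126


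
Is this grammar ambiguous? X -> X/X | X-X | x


'x/x-x' has two parse trees (no precedence encoded between / and -)
Ambiguous


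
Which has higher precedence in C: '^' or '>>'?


'>>' is shift (level 8); '^' is bitwise XOR (level 4)
Higher level binds tighter
'>>' has higher precedence than '^'


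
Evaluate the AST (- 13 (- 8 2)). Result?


Evaluate inner: (- 8 2) = 6
Evaluate root: (- 13 6) = 7
Result: 7


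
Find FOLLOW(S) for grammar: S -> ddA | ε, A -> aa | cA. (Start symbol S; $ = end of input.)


$ ∈ FOLLOW(S). For each A -> αBβ: add FIRST(β)\{ε} to FOLLOW(B); if β nullable, add FOLLOW(A).
FOLLOW(S) = {$}


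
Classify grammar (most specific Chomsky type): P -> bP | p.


Right-linear: every RHS is a terminal or a terminal followed by one nonterminal
Classification: Type 3 (Regular)


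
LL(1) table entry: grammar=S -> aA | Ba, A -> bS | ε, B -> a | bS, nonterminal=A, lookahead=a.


For [A, a]: ε is nullable and 'a' ∈ FOLLOW(A)
Entry: A -> ε


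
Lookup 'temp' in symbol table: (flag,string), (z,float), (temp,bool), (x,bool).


Lookup 'temp' → type bool


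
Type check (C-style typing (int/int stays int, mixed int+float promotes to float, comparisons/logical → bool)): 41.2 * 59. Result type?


Operand types: float * int
Rule: mixed int/float promotes to float; int/int stays int
Result type: float


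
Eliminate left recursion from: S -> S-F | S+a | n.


Left-recursive alternatives: S-F, S+a; non-recursive: n
Introduce S': S -> nS', S' -> -FS' | +aS' | ε


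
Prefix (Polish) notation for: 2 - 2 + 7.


left-to-right (same/higher precedence on left): tree is (+ (- 2 2) 7)
Prefix: + - 2 2 7


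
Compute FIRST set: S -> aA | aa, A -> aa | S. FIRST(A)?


Per alternative of A: FIRST(aa) = {a}; FIRST(S) = {a}
FIRST(A) = {a}


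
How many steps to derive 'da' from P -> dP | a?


Derivation: P => dP => da
Steps: 2


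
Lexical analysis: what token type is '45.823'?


Pattern: digits with a decimal point
Type: FLOAT_LITERAL


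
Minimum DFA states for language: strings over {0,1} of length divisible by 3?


Track length mod 3: states 0..2, accept at 0
Minimal DFA: 3 states


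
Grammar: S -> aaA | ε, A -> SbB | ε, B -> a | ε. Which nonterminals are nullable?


A nonterminal is nullable iff some alternative derives ε (directly, or every symbol in it is nullable)
Nullable: {A, B, S}


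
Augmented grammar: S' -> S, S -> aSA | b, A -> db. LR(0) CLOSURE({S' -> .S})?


Start: S' -> .S
For each item with dot before a nonterminal B, add B -> .γ for every B-production
Closure: [S' -> .S, S -> .aSA, S -> .b]


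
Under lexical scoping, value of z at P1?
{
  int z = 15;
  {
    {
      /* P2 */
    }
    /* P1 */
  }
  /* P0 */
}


P1's block does not declare z; resolves to the enclosing declaration at depth 0
z = 15


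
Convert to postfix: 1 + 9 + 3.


Left to right (same or higher precedence on left)
Postfix: 1 9 + 3 +


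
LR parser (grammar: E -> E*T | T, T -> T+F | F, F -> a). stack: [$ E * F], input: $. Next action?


'F' (not preceded by T+) is the handle for T -> F
Action: reduce (T -> F)


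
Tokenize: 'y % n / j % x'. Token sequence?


Scan left to right, longest-match per lexeme
Tokens: ID(y), OP(%), ID(n), OP(/), ID(j), OP(%), ID(x)


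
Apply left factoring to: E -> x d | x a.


Common prefix: 'x'
Factored: E -> x E', E' -> d | a


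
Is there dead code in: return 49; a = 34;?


statement follows a return and is unreachable
Dead: 'a = 34'


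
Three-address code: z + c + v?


Break into single-operator statements:
t1 = z + c
t2 = t1 + v


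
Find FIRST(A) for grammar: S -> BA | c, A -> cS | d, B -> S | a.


Per alternative of A: FIRST(cS) = {c}; FIRST(d) = {d}
FIRST(A) = {c, d}


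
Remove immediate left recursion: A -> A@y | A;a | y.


Left-recursive alternatives: A@y, A;a; non-recursive: y
Introduce A': A -> yA', A' -> @yA' | ;aA' | ε


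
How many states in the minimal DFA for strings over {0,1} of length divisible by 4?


Track length mod 4: states 0..3, accept at 0
Minimal DFA: 4 states


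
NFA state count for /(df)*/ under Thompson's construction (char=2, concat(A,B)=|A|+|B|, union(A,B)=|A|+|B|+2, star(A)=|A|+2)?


Syntax tree has 2 char leaf(s), 0 union(s), 1 star(s)
chars contribute 2×2 = 4; each union adds +2; each star adds +2
Total: 4 + 0 + 2 = 6 states


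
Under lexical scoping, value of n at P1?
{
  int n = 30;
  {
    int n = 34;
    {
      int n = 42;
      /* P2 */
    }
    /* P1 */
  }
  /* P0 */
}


n declared in the same block as P1
n = 34


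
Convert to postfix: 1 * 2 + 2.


Left to right (same or higher precedence on left)
Postfix: 1 2 * 2 +


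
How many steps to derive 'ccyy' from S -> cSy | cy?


Derivation: S => cSy => ccyy
Steps: 2


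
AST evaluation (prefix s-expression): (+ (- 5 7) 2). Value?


Evaluate inner: (- 5 7) = -2
Evaluate root: (+ -2 2) = 0
Result: 0


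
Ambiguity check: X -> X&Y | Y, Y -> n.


precedence layered via separate nonterminal Y: deterministic
Unambiguous


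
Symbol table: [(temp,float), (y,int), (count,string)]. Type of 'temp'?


Lookup 'temp' → type float


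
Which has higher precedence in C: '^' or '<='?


'<=' is relational (level 7); '^' is bitwise XOR (level 4)
Higher level binds tighter
'<=' has higher precedence than '^'


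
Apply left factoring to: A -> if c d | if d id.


Common prefix: 'if'
Factored: A -> if A', A' -> c d | d id


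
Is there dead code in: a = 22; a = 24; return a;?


first assignment to a is overwritten before any read
Dead: 'a = 22'


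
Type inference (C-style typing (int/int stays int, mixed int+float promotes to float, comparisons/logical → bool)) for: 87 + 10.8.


Operand types: int + float
Rule: mixed int/float promotes to float; int/int stays int
Result type: float


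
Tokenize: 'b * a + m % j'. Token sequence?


Scan left to right, longest-match per lexeme
Tokens: ID(b), OP(*), ID(a), OP(+), ID(m), OP(%), ID(j)


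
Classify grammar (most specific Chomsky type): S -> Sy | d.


Left-linear: every RHS is a terminal or one nonterminal followed by a terminal
Classification: Type 3 (Regular)


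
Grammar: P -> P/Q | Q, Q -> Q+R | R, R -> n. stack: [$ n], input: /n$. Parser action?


'n' on top is the handle for R -> n
Action: reduce (R -> n)


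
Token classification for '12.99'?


Pattern: digits with a decimal point
Type: FLOAT_LITERAL


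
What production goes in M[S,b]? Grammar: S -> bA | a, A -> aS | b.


For [S, b]: 'b' ∈ FIRST(bA)
Entry: S -> bA


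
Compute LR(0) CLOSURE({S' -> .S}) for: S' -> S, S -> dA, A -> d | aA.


Start: S' -> .S
For each item with dot before a nonterminal B, add B -> .γ for every B-production
Closure: [S' -> .S, S -> .dA]


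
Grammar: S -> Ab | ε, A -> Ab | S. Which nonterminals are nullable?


A nonterminal is nullable iff some alternative derives ε (directly, or every symbol in it is nullable)
Nullable: {A, S}


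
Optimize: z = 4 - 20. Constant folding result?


4 - 20 = -16 at compile time
Optimized: z = -16


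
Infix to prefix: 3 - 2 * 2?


'*' binds tighter: tree is (- 3 (* 2 2))
Prefix: - 3 * 2 2


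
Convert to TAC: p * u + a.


Break into single-operator statements:
t1 = p * u
t2 = t1 + a


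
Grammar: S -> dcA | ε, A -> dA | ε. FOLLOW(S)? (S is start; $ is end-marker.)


$ ∈ FOLLOW(S). For each A -> αBβ: add FIRST(β)\{ε} to FOLLOW(B); if β nullable, add FOLLOW(A).
FOLLOW(S) = {$}


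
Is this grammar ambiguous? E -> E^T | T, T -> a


precedence layered via separate nonterminal T: deterministic
Unambiguous


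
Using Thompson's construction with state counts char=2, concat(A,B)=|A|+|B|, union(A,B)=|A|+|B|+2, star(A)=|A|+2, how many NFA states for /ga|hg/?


Syntax tree has 4 char leaf(s), 1 union(s), 0 star(s)
chars contribute 4×2 = 8; each union adds +2; each star adds +2
Total: 8 + 2 + 0 = 10 states


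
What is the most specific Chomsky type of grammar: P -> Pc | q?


Left-linear: every RHS is a terminal or one nonterminal followed by a terminal
Classification: Type 3 (Regular)


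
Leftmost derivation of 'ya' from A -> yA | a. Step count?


Derivation: A => yA => ya
Steps: 2


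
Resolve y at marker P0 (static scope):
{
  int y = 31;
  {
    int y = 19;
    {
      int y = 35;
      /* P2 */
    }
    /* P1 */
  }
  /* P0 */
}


y declared in the same block as P0
y = 31


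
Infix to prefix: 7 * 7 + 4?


left-to-right (same/higher precedence on left): tree is (+ (* 7 7) 4)
Prefix: + * 7 7 4


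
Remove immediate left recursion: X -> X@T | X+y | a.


Left-recursive alternatives: X@T, X+y; non-recursive: a
Introduce X': X -> aX', X' -> @TX' | +yX' | ε


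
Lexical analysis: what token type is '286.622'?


Pattern: digits with a decimal point
Type: FLOAT_LITERAL


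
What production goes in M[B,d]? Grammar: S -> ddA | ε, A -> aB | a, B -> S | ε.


For [B, d]: 'd' ∈ FIRST(S)
Entry: B -> S


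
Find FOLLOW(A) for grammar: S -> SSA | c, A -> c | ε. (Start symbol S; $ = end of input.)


$ ∈ FOLLOW(S). For each A -> αBβ: add FIRST(β)\{ε} to FOLLOW(B); if β nullable, add FOLLOW(A).
FOLLOW(A) = {$, c}


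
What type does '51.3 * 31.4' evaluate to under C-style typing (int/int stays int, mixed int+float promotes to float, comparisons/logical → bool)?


Operand types: float * float
Rule: mixed int/float promotes to float; int/int stays int
Result type: float


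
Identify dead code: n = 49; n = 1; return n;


first assignment to n is overwritten before any read
Dead: 'n = 49'


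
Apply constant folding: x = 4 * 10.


4 * 10 = 40 at compile time
Optimized: x = 40


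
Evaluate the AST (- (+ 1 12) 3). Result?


Evaluate inner: (+ 1 12) = 13
Evaluate root: (- 13 3) = 10
Result: 10


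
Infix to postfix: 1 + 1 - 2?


Left to right (same or higher precedence on left)
Postfix: 1 1 + 2 -


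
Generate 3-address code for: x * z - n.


Break into single-operator statements:
t1 = x * z
t2 = t1 - n


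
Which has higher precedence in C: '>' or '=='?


'>' is relational (level 7); '==' is equality (level 6)
Higher level binds tighter
'>' has higher precedence than '=='


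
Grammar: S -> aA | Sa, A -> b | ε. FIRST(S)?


Per alternative of S: FIRST(aA) = {a}; FIRST(Sa) = {a}
FIRST(S) = {a}


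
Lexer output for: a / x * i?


Scan left to right, longest-match per lexeme
Tokens: ID(a), OP(/), ID(x), OP(*), ID(i)


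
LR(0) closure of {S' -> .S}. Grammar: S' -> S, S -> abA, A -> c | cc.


Start: S' -> .S
For each item with dot before a nonterminal B, add B -> .γ for every B-production
Closure: [S' -> .S, S -> .abA]


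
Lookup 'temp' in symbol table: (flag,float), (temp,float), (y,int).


Lookup 'temp' → type float


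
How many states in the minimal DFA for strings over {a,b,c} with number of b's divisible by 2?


Track (count of b) mod 2: states 0..1, accept at 0
Minimal DFA: 2 states


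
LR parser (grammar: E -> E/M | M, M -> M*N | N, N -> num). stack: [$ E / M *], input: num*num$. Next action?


no handle; shift 'num'
Action: shift


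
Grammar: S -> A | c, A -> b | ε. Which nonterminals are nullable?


A nonterminal is nullable iff some alternative derives ε (directly, or every symbol in it is nullable)
Nullable: {A, S}


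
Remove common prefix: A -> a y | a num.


Common prefix: 'a'
Factored: A -> a A', A' -> y | num


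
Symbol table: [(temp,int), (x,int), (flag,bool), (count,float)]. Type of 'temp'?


Lookup 'temp' → type int


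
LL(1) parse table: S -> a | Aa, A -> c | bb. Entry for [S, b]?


For [S, b]: 'b' ∈ FIRST(Aa)
Entry: S -> Aa


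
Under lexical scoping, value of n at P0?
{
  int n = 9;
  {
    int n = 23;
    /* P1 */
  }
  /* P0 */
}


n declared in the same block as P0
n = 9


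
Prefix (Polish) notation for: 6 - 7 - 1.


left-to-right (same/higher precedence on left): tree is (- (- 6 7) 1)
Prefix: - - 6 7 1


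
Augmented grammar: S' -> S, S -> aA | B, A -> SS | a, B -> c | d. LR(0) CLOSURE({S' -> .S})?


Start: S' -> .S
For each item with dot before a nonterminal B, add B -> .γ for every B-production
Closure: [S' -> .S, S -> .aA, S -> .B, B -> .c, B -> .d]


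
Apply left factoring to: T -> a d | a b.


Common prefix: 'a'
Factored: T -> a T', T' -> d | b


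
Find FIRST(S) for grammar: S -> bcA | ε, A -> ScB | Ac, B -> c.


Per alternative of S: FIRST(bcA) = {b}; FIRST(ε) = {ε}
FIRST(S) = {b, ε}


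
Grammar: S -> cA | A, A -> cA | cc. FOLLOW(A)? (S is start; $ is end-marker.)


$ ∈ FOLLOW(S). For each A -> αBβ: add FIRST(β)\{ε} to FOLLOW(B); if β nullable, add FOLLOW(A).
FOLLOW(A) = {$}


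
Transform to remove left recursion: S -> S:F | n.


Left-recursive alternatives: S:F; non-recursive: n
Introduce S': S -> nS', S' -> :FS' | ε


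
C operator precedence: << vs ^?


'<<' is shift (level 8); '^' is bitwise XOR (level 4)
Higher level binds tighter
'<<' has higher precedence than '^'


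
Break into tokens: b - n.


Scan left to right, longest-match per lexeme
Tokens: ID(b), OP(-), ID(n)


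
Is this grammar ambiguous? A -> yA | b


right-linear, alternatives start with distinct terminals 'y' vs 'b': unique leftmost derivation
Unambiguous


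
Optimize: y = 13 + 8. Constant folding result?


13 + 8 = 21 at compile time
Optimized: y = 21


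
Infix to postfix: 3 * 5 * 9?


Left to right (same or higher precedence on left)
Postfix: 3 5 * 9 *


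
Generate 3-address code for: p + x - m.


Break into single-operator statements:
t1 = p + x
t2 = t1 - m


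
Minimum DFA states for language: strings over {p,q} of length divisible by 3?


Track length mod 3: states 0..2, accept at 0
Minimal DFA: 3 states


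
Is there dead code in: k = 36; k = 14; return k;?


first assignment to k is overwritten before any read
Dead: 'k = 36'


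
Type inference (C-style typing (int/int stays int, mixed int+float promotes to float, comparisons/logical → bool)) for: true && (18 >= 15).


Operand types: bool && bool
Rule: logical operators take bool operands and yield bool
Result type: bool


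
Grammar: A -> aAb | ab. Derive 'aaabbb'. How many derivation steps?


Derivation: A => aAb => aaAbb => aaabbb
Steps: 3


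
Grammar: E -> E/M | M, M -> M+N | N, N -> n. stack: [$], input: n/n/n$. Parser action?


no handle on stack; shift 'n'
Action: shift


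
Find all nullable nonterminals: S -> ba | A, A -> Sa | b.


A nonterminal is nullable iff some alternative derives ε (directly, or every symbol in it is nullable)
Nullable: {}


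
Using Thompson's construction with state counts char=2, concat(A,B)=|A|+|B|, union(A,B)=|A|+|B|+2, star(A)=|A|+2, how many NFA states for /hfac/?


Syntax tree has 4 char leaf(s), 0 union(s), 0 star(s)
chars contribute 4×2 = 8; each union adds +2; each star adds +2
Total: 8 + 0 + 0 = 8 states


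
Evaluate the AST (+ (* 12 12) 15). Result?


Evaluate inner: (* 12 12) = 144
Evaluate root: (+ 144 15) = 159
Result: 159


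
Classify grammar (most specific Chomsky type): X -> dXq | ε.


Single nonterminal LHS, but d^n q^n is not regular
Classification: Type 2 (Context-Free)


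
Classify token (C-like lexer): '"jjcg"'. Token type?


Pattern: double-quoted sequence
Type: STRING_LITERAL


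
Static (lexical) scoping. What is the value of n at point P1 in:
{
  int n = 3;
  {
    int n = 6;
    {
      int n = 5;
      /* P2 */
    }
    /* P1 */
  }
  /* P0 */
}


n declared in the same block as P1
n = 6


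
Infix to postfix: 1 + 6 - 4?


Left to right (same or higher precedence on left)
Postfix: 1 6 + 4 -


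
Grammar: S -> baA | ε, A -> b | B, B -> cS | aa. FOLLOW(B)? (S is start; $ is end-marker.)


$ ∈ FOLLOW(S). For each A -> αBβ: add FIRST(β)\{ε} to FOLLOW(B); if β nullable, add FOLLOW(A).
FOLLOW(B) = {$}


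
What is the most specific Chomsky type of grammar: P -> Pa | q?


Left-linear: every RHS is a terminal or one nonterminal followed by a terminal
Classification: Type 3 (Regular)


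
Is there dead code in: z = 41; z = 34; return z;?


first assignment to z is overwritten before any read
Dead: 'z = 41'


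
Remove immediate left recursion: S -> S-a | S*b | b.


Left-recursive alternatives: S-a, S*b; non-recursive: b
Introduce S': S -> bS', S' -> -aS' | *bS' | ε


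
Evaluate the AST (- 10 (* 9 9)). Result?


Evaluate inner: (* 9 9) = 81
Evaluate root: (- 10 81) = -71
Result: -71


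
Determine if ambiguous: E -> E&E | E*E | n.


'n&n*n' has two parse trees (no precedence encoded between & and *)
Ambiguous


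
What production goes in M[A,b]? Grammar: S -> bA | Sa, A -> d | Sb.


For [A, b]: 'b' ∈ FIRST(Sb)
Entry: A -> Sb


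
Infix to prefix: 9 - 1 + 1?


left-to-right (same/higher precedence on left): tree is (+ (- 9 1) 1)
Prefix: + - 9 1 1


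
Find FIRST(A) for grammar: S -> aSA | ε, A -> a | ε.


Per alternative of A: FIRST(a) = {a}; FIRST(ε) = {ε}
FIRST(A) = {a, ε}


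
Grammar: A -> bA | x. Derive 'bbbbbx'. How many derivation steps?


Derivation: A => bA => bbA => bbbA => bbbbA => bbbbbA => bbbbbx
Steps: 6


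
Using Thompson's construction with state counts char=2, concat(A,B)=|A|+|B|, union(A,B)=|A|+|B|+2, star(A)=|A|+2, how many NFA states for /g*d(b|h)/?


Syntax tree has 4 char leaf(s), 1 union(s), 1 star(s)
chars contribute 4×2 = 8; each union adds +2; each star adds +2
Total: 8 + 2 + 2 = 12 states


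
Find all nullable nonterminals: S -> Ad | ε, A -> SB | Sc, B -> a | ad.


A nonterminal is nullable iff some alternative derives ε (directly, or every symbol in it is nullable)
Nullable: {S}


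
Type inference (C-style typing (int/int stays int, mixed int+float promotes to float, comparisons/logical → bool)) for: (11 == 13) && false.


Operand types: bool && bool
Rule: logical operators take bool operands and yield bool
Result type: bool


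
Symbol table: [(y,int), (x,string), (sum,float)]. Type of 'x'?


Lookup 'x' → type string


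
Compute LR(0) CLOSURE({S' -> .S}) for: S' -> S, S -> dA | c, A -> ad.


Start: S' -> .S
For each item with dot before a nonterminal B, add B -> .γ for every B-production
Closure: [S' -> .S, S -> .dA, S -> .c]


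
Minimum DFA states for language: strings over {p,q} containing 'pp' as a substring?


KMP-style automaton: 2 progress states + 1 absorbing accept = 3
Minimal DFA: 3 states


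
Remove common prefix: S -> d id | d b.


Common prefix: 'd'
Factored: S -> d S', S' -> id | b


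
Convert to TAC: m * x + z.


Break into single-operator statements:
t1 = m * x
t2 = t1 + z


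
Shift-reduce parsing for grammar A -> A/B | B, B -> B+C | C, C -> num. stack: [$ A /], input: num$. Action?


no handle ('A/' is not any RHS); shift 'num'
Action: shift


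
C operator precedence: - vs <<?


'-' is additive (level 9); '<<' is shift (level 8)
Higher level binds tighter
'-' has higher precedence than '<<'


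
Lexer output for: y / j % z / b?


Scan left to right, longest-match per lexeme
Tokens: ID(y), OP(/), ID(j), OP(%), ID(z), OP(/), ID(b)


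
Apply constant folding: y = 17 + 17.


17 + 17 = 34 at compile time
Optimized: y = 34


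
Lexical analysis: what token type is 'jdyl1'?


Pattern: letter/underscore followed by alphanumerics, not a keyword
Type: IDENTIFIER


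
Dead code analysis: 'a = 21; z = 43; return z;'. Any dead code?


a is assigned but never read
Dead: 'a = 21'


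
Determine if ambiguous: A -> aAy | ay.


balanced a^n…y^n: each string has a unique parse
Unambiguous


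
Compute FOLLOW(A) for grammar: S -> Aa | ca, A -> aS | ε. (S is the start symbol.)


$ ∈ FOLLOW(S). For each A -> αBβ: add FIRST(β)\{ε} to FOLLOW(B); if β nullable, add FOLLOW(A).
FOLLOW(A) = {a}


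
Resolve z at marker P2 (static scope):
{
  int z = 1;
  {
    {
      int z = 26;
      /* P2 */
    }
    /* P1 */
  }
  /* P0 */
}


z declared in the same block as P2
z = 26


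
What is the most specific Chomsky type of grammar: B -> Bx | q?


Left-linear: every RHS is a terminal or one nonterminal followed by a terminal
Classification: Type 3 (Regular)


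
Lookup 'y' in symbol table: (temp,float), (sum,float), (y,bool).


Lookup 'y' → type bool


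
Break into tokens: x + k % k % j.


Scan left to right, longest-match per lexeme
Tokens: ID(x), OP(+), ID(k), OP(%), ID(k), OP(%), ID(j)


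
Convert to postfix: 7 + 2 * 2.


* has higher precedence, evaluate 2*2 first
Postfix: 7 2 2 * +


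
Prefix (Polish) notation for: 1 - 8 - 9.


left-to-right (same/higher precedence on left): tree is (- (- 1 8) 9)
Prefix: - - 1 8 9


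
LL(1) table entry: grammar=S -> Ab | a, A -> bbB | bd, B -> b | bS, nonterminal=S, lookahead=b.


For [S, b]: 'b' ∈ FIRST(Ab)
Entry: S -> Ab


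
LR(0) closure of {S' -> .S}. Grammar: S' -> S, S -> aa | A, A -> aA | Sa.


Start: S' -> .S
For each item with dot before a nonterminal B, add B -> .γ for every B-production
Closure: [S' -> .S, S -> .aa, S -> .A, A -> .aA, A -> .Sa]


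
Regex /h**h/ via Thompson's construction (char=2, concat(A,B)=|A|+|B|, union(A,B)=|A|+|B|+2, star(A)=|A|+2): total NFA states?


Syntax tree has 2 char leaf(s), 0 union(s), 2 star(s)
chars contribute 2×2 = 4; each union adds +2; each star adds +2
Total: 4 + 0 + 4 = 8 states


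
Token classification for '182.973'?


Pattern: digits with a decimal point
Type: FLOAT_LITERAL


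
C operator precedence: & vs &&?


'&' is bitwise AND (level 5); '&&' is logical AND (level 2)
Higher level binds tighter
'&' has higher precedence than '&&'


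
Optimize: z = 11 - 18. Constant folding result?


11 - 18 = -7 at compile time
Optimized: z = -7
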